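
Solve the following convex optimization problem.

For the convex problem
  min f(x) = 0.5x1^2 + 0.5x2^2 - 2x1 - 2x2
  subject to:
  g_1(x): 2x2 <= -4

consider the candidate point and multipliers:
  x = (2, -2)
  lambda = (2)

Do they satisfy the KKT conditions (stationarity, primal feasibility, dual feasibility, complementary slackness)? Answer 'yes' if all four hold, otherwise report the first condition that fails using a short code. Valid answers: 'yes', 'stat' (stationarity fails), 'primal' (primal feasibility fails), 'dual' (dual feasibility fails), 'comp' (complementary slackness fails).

Gradient of f: grad f(x) = Q x + c = (0, -4)
Constraint values g_i(x) = a_i^T x - b_i:
  g_1((2, -2)) = 0
Stationarity residual: grad f(x) + sum_i lambda_i a_i = (0, 0)
  -> stationarity OK
Primal feasibility (all g_i <= 0): OK
Dual feasibility (all lambda_i >= 0): OK
Complementary slackness (lambda_i * g_i(x) = 0 for all i): OK

Verdict: yes, KKT holds.

yes


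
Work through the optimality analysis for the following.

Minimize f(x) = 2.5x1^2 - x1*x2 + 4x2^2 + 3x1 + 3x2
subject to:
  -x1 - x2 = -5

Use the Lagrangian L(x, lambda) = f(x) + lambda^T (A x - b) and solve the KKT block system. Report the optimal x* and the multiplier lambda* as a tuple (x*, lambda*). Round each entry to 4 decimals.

Form the Lagrangian:
  L(x, lambda) = (1/2) x^T Q x + c^T x + lambda^T (A x - b)
Stationarity (grad_x L = 0): Q x + c + A^T lambda = 0.
Primal feasibility: A x = b.

This gives the KKT block system:
  [ Q   A^T ] [ x     ]   [-c ]
  [ A    0  ] [ lambda ] = [ b ]

Solving the linear system:
  x*      = (3, 2)
  lambda* = (16)
  f(x*)   = 47.5

x* = (3, 2), lambda* = (16)


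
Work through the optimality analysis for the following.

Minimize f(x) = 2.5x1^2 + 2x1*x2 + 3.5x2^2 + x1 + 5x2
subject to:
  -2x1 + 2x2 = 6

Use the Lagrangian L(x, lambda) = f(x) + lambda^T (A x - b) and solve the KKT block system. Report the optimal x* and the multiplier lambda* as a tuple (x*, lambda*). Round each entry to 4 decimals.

Form the Lagrangian:
  L(x, lambda) = (1/2) x^T Q x + c^T x + lambda^T (A x - b)
Stationarity (grad_x L = 0): Q x + c + A^T lambda = 0.
Primal feasibility: A x = b.

This gives the KKT block system:
  [ Q   A^T ] [ x     ]   [-c ]
  [ A    0  ] [ lambda ] = [ b ]

Solving the linear system:
  x*      = (-2.0625, 0.9375)
  lambda* = (-3.7188)
  f(x*)   = 12.4688

x* = (-2.0625, 0.9375), lambda* = (-3.7188)


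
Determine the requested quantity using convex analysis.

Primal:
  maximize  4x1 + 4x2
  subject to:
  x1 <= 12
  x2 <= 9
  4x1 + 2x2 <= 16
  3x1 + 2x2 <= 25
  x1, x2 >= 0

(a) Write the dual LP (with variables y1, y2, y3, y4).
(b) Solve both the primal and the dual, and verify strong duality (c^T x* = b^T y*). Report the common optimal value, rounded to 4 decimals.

The standard primal-dual pair for 'max c^T x s.t. A x <= b, x >= 0' is:
  Dual:  min b^T y  s.t.  A^T y >= c,  y >= 0.

So the dual LP is:
  minimize  12y1 + 9y2 + 16y3 + 25y4
  subject to:
    y1 + 4y3 + 3y4 >= 4
    y2 + 2y3 + 2y4 >= 4
    y1, y2, y3, y4 >= 0

Solving the primal: x* = (0, 8).
  primal value c^T x* = 32.
Solving the dual: y* = (0, 0, 2, 0).
  dual value b^T y* = 32.
Strong duality: c^T x* = b^T y*. Confirmed.

32


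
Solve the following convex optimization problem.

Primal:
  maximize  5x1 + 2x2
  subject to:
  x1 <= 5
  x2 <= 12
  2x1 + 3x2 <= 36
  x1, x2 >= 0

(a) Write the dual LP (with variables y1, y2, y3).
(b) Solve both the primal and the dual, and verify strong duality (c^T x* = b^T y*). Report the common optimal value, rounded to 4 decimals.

The standard primal-dual pair for 'max c^T x s.t. A x <= b, x >= 0' is:
  Dual:  min b^T y  s.t.  A^T y >= c,  y >= 0.

So the dual LP is:
  minimize  5y1 + 12y2 + 36y3
  subject to:
    y1 + 2y3 >= 5
    y2 + 3y3 >= 2
    y1, y2, y3 >= 0

Solving the primal: x* = (5, 8.6667).
  primal value c^T x* = 42.3333.
Solving the dual: y* = (3.6667, 0, 0.6667).
  dual value b^T y* = 42.3333.
Strong duality: c^T x* = b^T y*. Confirmed.

42.3333


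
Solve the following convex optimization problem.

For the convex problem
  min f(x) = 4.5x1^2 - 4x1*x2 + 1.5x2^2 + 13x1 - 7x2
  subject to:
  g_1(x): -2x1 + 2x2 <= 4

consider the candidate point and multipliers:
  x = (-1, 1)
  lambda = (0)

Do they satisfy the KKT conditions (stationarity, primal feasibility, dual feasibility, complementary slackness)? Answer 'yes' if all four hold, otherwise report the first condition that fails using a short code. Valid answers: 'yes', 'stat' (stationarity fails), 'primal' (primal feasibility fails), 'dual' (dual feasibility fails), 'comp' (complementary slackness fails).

Gradient of f: grad f(x) = Q x + c = (0, 0)
Constraint values g_i(x) = a_i^T x - b_i:
  g_1((-1, 1)) = 0
Stationarity residual: grad f(x) + sum_i lambda_i a_i = (0, 0)
  -> stationarity OK
Primal feasibility (all g_i <= 0): OK
Dual feasibility (all lambda_i >= 0): OK
Complementary slackness (lambda_i * g_i(x) = 0 for all i): OK

Verdict: yes, KKT holds.

yes


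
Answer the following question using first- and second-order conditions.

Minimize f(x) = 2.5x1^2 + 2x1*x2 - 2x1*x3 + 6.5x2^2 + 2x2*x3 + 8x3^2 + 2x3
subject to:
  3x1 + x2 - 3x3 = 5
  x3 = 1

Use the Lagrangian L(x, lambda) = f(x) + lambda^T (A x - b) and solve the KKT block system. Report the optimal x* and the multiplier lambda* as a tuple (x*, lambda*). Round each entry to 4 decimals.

Form the Lagrangian:
  L(x, lambda) = (1/2) x^T Q x + c^T x + lambda^T (A x - b)
Stationarity (grad_x L = 0): Q x + c + A^T lambda = 0.
Primal feasibility: A x = b.

This gives the KKT block system:
  [ Q   A^T ] [ x     ]   [-c ]
  [ A    0  ] [ lambda ] = [ b ]

Solving the linear system:
  x*      = (2.7636, -0.2909, 1)
  lambda* = (-3.7455, -23.1273)
  f(x*)   = 21.9273

x* = (2.7636, -0.2909, 1), lambda* = (-3.7455, -23.1273)


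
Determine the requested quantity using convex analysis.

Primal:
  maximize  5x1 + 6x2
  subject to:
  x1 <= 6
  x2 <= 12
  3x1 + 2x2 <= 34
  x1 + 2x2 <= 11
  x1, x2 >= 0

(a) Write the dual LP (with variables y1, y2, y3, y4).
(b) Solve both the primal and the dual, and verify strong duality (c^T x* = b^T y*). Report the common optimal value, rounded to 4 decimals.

The standard primal-dual pair for 'max c^T x s.t. A x <= b, x >= 0' is:
  Dual:  min b^T y  s.t.  A^T y >= c,  y >= 0.

So the dual LP is:
  minimize  6y1 + 12y2 + 34y3 + 11y4
  subject to:
    y1 + 3y3 + y4 >= 5
    y2 + 2y3 + 2y4 >= 6
    y1, y2, y3, y4 >= 0

Solving the primal: x* = (6, 2.5).
  primal value c^T x* = 45.
Solving the dual: y* = (2, 0, 0, 3).
  dual value b^T y* = 45.
Strong duality: c^T x* = b^T y*. Confirmed.

45


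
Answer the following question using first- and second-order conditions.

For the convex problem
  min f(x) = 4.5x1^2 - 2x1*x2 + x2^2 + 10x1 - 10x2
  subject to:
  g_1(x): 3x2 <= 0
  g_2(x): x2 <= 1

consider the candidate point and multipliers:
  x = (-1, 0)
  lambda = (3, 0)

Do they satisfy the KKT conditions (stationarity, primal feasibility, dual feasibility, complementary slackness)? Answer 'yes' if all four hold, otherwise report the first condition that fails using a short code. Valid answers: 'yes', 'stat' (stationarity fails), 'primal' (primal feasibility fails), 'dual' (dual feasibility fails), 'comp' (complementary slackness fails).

Gradient of f: grad f(x) = Q x + c = (1, -8)
Constraint values g_i(x) = a_i^T x - b_i:
  g_1((-1, 0)) = 0
  g_2((-1, 0)) = -1
Stationarity residual: grad f(x) + sum_i lambda_i a_i = (1, 1)
  -> stationarity FAILS
Primal feasibility (all g_i <= 0): OK
Dual feasibility (all lambda_i >= 0): OK
Complementary slackness (lambda_i * g_i(x) = 0 for all i): OK

Verdict: the first failing condition is stationarity -> stat.

stat


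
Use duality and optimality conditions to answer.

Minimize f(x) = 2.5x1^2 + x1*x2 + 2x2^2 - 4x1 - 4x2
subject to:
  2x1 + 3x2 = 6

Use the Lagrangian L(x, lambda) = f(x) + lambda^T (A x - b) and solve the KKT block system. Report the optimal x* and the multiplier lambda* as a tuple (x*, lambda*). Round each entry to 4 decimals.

Form the Lagrangian:
  L(x, lambda) = (1/2) x^T Q x + c^T x + lambda^T (A x - b)
Stationarity (grad_x L = 0): Q x + c + A^T lambda = 0.
Primal feasibility: A x = b.

This gives the KKT block system:
  [ Q   A^T ] [ x     ]   [-c ]
  [ A    0  ] [ lambda ] = [ b ]

Solving the linear system:
  x*      = (0.8571, 1.4286)
  lambda* = (-0.8571)
  f(x*)   = -2

x* = (0.8571, 1.4286), lambda* = (-0.8571)


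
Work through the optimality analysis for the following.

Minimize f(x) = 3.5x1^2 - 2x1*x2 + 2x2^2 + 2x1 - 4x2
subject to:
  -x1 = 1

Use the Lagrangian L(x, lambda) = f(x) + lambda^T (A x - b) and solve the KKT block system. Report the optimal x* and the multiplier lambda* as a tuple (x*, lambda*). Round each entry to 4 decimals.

Form the Lagrangian:
  L(x, lambda) = (1/2) x^T Q x + c^T x + lambda^T (A x - b)
Stationarity (grad_x L = 0): Q x + c + A^T lambda = 0.
Primal feasibility: A x = b.

This gives the KKT block system:
  [ Q   A^T ] [ x     ]   [-c ]
  [ A    0  ] [ lambda ] = [ b ]

Solving the linear system:
  x*      = (-1, 0.5)
  lambda* = (-6)
  f(x*)   = 1

x* = (-1, 0.5), lambda* = (-6)


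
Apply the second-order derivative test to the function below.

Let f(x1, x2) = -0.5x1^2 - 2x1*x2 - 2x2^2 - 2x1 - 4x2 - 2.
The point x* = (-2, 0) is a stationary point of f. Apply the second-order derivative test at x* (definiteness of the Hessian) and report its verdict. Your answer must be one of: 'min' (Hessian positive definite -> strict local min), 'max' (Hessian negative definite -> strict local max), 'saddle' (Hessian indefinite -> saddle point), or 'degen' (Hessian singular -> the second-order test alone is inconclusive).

Compute the Hessian H = grad^2 f:
  H = [[-1, -2], [-2, -4]]
Verify stationarity: grad f(x*) = H x* + g = (0, 0).
Eigenvalues of H: -5, 0.
H has a zero eigenvalue (singular; negative semidefinite but not definite), so H is neither positive definite, negative definite, nor indefinite. The second-order test alone is inconclusive -> degen.
(Indeed, f is constant along the null direction of H through x*, so x* is not a strict local extremum.)

degen


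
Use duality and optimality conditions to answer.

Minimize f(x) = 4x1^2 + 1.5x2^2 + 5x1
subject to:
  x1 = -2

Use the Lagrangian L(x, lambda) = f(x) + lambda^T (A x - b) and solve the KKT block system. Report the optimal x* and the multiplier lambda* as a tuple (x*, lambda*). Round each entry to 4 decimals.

Form the Lagrangian:
  L(x, lambda) = (1/2) x^T Q x + c^T x + lambda^T (A x - b)
Stationarity (grad_x L = 0): Q x + c + A^T lambda = 0.
Primal feasibility: A x = b.

This gives the KKT block system:
  [ Q   A^T ] [ x     ]   [-c ]
  [ A    0  ] [ lambda ] = [ b ]

Solving the linear system:
  x*      = (-2, 0)
  lambda* = (11)
  f(x*)   = 6

x* = (-2, 0), lambda* = (11)


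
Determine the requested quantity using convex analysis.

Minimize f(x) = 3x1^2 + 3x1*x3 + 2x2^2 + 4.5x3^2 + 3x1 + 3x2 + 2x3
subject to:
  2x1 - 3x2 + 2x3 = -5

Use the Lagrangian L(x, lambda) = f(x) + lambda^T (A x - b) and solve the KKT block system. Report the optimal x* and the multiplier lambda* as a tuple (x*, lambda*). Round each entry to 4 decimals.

Form the Lagrangian:
  L(x, lambda) = (1/2) x^T Q x + c^T x + lambda^T (A x - b)
Stationarity (grad_x L = 0): Q x + c + A^T lambda = 0.
Primal feasibility: A x = b.

This gives the KKT block system:
  [ Q   A^T ] [ x     ]   [-c ]
  [ A    0  ] [ lambda ] = [ b ]

Solving the linear system:
  x*      = (-1.0073, 0.7705, -0.337)
  lambda* = (2.0273)
  f(x*)   = 4.3761

x* = (-1.0073, 0.7705, -0.337), lambda* = (2.0273)


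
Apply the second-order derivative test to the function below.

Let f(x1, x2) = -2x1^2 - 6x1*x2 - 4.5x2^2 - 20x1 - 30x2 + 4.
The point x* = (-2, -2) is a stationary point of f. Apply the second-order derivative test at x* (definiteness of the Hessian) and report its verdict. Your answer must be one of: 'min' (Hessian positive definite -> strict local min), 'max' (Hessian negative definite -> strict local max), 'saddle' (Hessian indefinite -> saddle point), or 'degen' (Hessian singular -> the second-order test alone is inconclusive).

Compute the Hessian H = grad^2 f:
  H = [[-4, -6], [-6, -9]]
Verify stationarity: grad f(x*) = H x* + g = (0, 0).
Eigenvalues of H: -13, 0.
H has a zero eigenvalue (singular; negative semidefinite but not definite), so H is neither positive definite, negative definite, nor indefinite. The second-order test alone is inconclusive -> degen.
(Indeed, f is constant along the null direction of H through x*, so x* is not a strict local extremum.)

degen


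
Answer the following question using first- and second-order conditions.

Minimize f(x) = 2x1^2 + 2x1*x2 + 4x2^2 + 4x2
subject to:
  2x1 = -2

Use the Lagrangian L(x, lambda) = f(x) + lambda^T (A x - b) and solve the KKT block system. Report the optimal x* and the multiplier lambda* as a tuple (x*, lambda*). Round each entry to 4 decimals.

Form the Lagrangian:
  L(x, lambda) = (1/2) x^T Q x + c^T x + lambda^T (A x - b)
Stationarity (grad_x L = 0): Q x + c + A^T lambda = 0.
Primal feasibility: A x = b.

This gives the KKT block system:
  [ Q   A^T ] [ x     ]   [-c ]
  [ A    0  ] [ lambda ] = [ b ]

Solving the linear system:
  x*      = (-1, -0.25)
  lambda* = (2.25)
  f(x*)   = 1.75

x* = (-1, -0.25), lambda* = (2.25)


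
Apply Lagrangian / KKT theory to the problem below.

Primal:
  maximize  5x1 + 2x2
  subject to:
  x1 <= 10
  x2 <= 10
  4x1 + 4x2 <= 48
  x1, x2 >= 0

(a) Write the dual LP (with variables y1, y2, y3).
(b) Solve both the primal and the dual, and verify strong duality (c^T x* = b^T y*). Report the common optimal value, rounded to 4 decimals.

The standard primal-dual pair for 'max c^T x s.t. A x <= b, x >= 0' is:
  Dual:  min b^T y  s.t.  A^T y >= c,  y >= 0.

So the dual LP is:
  minimize  10y1 + 10y2 + 48y3
  subject to:
    y1 + 4y3 >= 5
    y2 + 4y3 >= 2
    y1, y2, y3 >= 0

Solving the primal: x* = (10, 2).
  primal value c^T x* = 54.
Solving the dual: y* = (3, 0, 0.5).
  dual value b^T y* = 54.
Strong duality: c^T x* = b^T y*. Confirmed.

54


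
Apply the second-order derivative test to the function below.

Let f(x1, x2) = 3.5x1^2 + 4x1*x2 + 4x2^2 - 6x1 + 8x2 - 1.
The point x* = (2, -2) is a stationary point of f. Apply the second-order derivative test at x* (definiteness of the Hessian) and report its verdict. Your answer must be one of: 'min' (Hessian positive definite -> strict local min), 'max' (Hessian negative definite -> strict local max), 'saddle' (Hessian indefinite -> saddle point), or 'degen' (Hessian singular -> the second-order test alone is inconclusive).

Compute the Hessian H = grad^2 f:
  H = [[7, 4], [4, 8]]
Verify stationarity: grad f(x*) = H x* + g = (0, 0).
Eigenvalues of H: 3.4689, 11.5311.
Both eigenvalues > 0, so H is positive definite -> x* is a strict local min.

min


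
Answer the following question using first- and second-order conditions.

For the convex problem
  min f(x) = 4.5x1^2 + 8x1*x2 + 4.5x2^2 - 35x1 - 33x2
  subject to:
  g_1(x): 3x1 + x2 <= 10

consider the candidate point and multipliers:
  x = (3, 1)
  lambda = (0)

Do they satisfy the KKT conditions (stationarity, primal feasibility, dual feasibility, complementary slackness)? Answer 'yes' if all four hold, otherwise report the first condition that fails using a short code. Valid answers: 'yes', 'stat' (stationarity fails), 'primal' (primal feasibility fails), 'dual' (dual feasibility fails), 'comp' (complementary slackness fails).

Gradient of f: grad f(x) = Q x + c = (0, 0)
Constraint values g_i(x) = a_i^T x - b_i:
  g_1((3, 1)) = 0
Stationarity residual: grad f(x) + sum_i lambda_i a_i = (0, 0)
  -> stationarity OK
Primal feasibility (all g_i <= 0): OK
Dual feasibility (all lambda_i >= 0): OK
Complementary slackness (lambda_i * g_i(x) = 0 for all i): OK

Verdict: yes, KKT holds.

yes


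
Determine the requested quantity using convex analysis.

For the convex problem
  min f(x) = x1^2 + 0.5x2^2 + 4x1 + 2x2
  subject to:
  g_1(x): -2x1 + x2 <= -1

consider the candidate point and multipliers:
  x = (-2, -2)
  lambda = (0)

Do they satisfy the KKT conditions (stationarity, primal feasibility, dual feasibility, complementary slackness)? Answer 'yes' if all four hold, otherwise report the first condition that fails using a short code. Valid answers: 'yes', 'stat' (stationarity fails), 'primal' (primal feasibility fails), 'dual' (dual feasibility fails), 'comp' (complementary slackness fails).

Gradient of f: grad f(x) = Q x + c = (0, 0)
Constraint values g_i(x) = a_i^T x - b_i:
  g_1((-2, -2)) = 3
Stationarity residual: grad f(x) + sum_i lambda_i a_i = (0, 0)
  -> stationarity OK
Primal feasibility (all g_i <= 0): FAILS
Dual feasibility (all lambda_i >= 0): OK
Complementary slackness (lambda_i * g_i(x) = 0 for all i): OK

Verdict: the first failing condition is primal_feasibility -> primal.

primal


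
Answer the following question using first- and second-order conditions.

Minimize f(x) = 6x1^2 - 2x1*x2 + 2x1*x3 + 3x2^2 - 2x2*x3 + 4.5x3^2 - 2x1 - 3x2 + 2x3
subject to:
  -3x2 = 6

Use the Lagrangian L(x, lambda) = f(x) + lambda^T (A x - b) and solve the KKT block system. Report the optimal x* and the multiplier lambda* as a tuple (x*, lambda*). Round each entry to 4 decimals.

Form the Lagrangian:
  L(x, lambda) = (1/2) x^T Q x + c^T x + lambda^T (A x - b)
Stationarity (grad_x L = 0): Q x + c + A^T lambda = 0.
Primal feasibility: A x = b.

This gives the KKT block system:
  [ Q   A^T ] [ x     ]   [-c ]
  [ A    0  ] [ lambda ] = [ b ]

Solving the linear system:
  x*      = (-0.0577, -2, -0.6538)
  lambda* = (-4.5256)
  f(x*)   = 15.9808

x* = (-0.0577, -2, -0.6538), lambda* = (-4.5256)


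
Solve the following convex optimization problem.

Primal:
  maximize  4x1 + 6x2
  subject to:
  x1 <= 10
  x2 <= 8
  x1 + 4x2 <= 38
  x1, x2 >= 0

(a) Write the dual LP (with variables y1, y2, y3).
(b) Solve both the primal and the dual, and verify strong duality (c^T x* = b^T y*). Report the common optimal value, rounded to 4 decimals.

The standard primal-dual pair for 'max c^T x s.t. A x <= b, x >= 0' is:
  Dual:  min b^T y  s.t.  A^T y >= c,  y >= 0.

So the dual LP is:
  minimize  10y1 + 8y2 + 38y3
  subject to:
    y1 + y3 >= 4
    y2 + 4y3 >= 6
    y1, y2, y3 >= 0

Solving the primal: x* = (10, 7).
  primal value c^T x* = 82.
Solving the dual: y* = (2.5, 0, 1.5).
  dual value b^T y* = 82.
Strong duality: c^T x* = b^T y*. Confirmed.

82


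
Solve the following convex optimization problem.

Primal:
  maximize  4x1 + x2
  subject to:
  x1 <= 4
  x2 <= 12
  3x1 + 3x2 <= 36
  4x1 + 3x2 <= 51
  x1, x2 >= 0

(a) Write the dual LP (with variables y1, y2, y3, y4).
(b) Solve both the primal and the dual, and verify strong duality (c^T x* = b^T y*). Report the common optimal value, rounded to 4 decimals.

The standard primal-dual pair for 'max c^T x s.t. A x <= b, x >= 0' is:
  Dual:  min b^T y  s.t.  A^T y >= c,  y >= 0.

So the dual LP is:
  minimize  4y1 + 12y2 + 36y3 + 51y4
  subject to:
    y1 + 3y3 + 4y4 >= 4
    y2 + 3y3 + 3y4 >= 1
    y1, y2, y3, y4 >= 0

Solving the primal: x* = (4, 8).
  primal value c^T x* = 24.
Solving the dual: y* = (3, 0, 0.3333, 0).
  dual value b^T y* = 24.
Strong duality: c^T x* = b^T y*. Confirmed.

24


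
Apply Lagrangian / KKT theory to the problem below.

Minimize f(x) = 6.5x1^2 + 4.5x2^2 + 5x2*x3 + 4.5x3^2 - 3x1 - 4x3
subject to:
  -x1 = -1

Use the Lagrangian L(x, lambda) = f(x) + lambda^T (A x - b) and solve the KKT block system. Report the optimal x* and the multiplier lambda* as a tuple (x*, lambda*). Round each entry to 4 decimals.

Form the Lagrangian:
  L(x, lambda) = (1/2) x^T Q x + c^T x + lambda^T (A x - b)
Stationarity (grad_x L = 0): Q x + c + A^T lambda = 0.
Primal feasibility: A x = b.

This gives the KKT block system:
  [ Q   A^T ] [ x     ]   [-c ]
  [ A    0  ] [ lambda ] = [ b ]

Solving the linear system:
  x*      = (1, -0.3571, 0.6429)
  lambda* = (10)
  f(x*)   = 2.2143

x* = (1, -0.3571, 0.6429), lambda* = (10)


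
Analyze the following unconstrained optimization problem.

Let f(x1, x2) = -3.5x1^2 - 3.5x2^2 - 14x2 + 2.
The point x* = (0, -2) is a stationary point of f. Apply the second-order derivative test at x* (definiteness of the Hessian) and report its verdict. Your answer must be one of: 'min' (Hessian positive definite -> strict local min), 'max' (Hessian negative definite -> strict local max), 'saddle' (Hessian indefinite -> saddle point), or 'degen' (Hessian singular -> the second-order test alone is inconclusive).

Compute the Hessian H = grad^2 f:
  H = [[-7, 0], [0, -7]]
Verify stationarity: grad f(x*) = H x* + g = (0, 0).
Eigenvalues of H: -7, -7.
Both eigenvalues < 0, so H is negative definite -> x* is a strict local max.

max


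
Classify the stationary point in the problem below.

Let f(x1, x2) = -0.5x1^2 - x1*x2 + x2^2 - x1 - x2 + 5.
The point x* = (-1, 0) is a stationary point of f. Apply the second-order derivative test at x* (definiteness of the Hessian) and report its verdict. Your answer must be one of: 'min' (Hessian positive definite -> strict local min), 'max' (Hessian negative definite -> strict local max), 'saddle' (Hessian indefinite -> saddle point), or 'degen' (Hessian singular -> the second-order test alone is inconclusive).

Compute the Hessian H = grad^2 f:
  H = [[-1, -1], [-1, 2]]
Verify stationarity: grad f(x*) = H x* + g = (0, 0).
Eigenvalues of H: -1.3028, 2.3028.
Eigenvalues have mixed signs, so H is indefinite -> x* is a saddle point.

saddle


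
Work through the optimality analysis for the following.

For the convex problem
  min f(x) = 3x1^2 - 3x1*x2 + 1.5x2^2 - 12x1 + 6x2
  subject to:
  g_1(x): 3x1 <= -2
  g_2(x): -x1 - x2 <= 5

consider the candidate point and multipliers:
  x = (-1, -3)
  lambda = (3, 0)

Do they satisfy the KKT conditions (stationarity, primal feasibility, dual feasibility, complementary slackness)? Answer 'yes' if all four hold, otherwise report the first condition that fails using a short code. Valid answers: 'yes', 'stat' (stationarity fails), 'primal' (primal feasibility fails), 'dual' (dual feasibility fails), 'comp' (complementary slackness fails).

Gradient of f: grad f(x) = Q x + c = (-9, 0)
Constraint values g_i(x) = a_i^T x - b_i:
  g_1((-1, -3)) = -1
  g_2((-1, -3)) = -1
Stationarity residual: grad f(x) + sum_i lambda_i a_i = (0, 0)
  -> stationarity OK
Primal feasibility (all g_i <= 0): OK
Dual feasibility (all lambda_i >= 0): OK
Complementary slackness (lambda_i * g_i(x) = 0 for all i): FAILS

Verdict: the first failing condition is complementary_slackness -> comp.

comp


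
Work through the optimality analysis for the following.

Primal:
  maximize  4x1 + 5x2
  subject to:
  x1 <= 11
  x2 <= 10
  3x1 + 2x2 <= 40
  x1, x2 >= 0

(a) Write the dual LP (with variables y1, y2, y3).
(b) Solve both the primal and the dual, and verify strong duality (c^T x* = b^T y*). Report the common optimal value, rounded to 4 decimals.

The standard primal-dual pair for 'max c^T x s.t. A x <= b, x >= 0' is:
  Dual:  min b^T y  s.t.  A^T y >= c,  y >= 0.

So the dual LP is:
  minimize  11y1 + 10y2 + 40y3
  subject to:
    y1 + 3y3 >= 4
    y2 + 2y3 >= 5
    y1, y2, y3 >= 0

Solving the primal: x* = (6.6667, 10).
  primal value c^T x* = 76.6667.
Solving the dual: y* = (0, 2.3333, 1.3333).
  dual value b^T y* = 76.6667.
Strong duality: c^T x* = b^T y*. Confirmed.

76.6667


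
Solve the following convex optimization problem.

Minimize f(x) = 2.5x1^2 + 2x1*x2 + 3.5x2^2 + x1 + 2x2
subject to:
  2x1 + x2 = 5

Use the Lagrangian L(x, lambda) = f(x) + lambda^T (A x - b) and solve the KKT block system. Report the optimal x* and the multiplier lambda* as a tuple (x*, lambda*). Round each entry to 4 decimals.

Form the Lagrangian:
  L(x, lambda) = (1/2) x^T Q x + c^T x + lambda^T (A x - b)
Stationarity (grad_x L = 0): Q x + c + A^T lambda = 0.
Primal feasibility: A x = b.

This gives the KKT block system:
  [ Q   A^T ] [ x     ]   [-c ]
  [ A    0  ] [ lambda ] = [ b ]

Solving the linear system:
  x*      = (2.52, -0.04)
  lambda* = (-6.76)
  f(x*)   = 18.12

x* = (2.52, -0.04), lambda* = (-6.76)


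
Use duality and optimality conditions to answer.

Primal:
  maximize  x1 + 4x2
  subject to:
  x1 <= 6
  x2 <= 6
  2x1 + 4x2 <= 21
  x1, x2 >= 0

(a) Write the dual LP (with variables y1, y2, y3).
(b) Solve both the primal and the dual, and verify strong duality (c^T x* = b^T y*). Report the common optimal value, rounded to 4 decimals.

The standard primal-dual pair for 'max c^T x s.t. A x <= b, x >= 0' is:
  Dual:  min b^T y  s.t.  A^T y >= c,  y >= 0.

So the dual LP is:
  minimize  6y1 + 6y2 + 21y3
  subject to:
    y1 + 2y3 >= 1
    y2 + 4y3 >= 4
    y1, y2, y3 >= 0

Solving the primal: x* = (0, 5.25).
  primal value c^T x* = 21.
Solving the dual: y* = (0, 0, 1).
  dual value b^T y* = 21.
Strong duality: c^T x* = b^T y*. Confirmed.

21


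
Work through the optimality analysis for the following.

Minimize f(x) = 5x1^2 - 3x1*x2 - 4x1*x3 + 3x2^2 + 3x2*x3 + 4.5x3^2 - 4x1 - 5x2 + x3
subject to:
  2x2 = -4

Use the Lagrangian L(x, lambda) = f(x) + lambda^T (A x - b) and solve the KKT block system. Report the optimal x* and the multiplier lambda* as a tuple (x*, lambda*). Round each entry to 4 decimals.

Form the Lagrangian:
  L(x, lambda) = (1/2) x^T Q x + c^T x + lambda^T (A x - b)
Stationarity (grad_x L = 0): Q x + c + A^T lambda = 0.
Primal feasibility: A x = b.

This gives the KKT block system:
  [ Q   A^T ] [ x     ]   [-c ]
  [ A    0  ] [ lambda ] = [ b ]

Solving the linear system:
  x*      = (0.027, -2, 0.5676)
  lambda* = (7.6892)
  f(x*)   = 20.6081

x* = (0.027, -2, 0.5676), lambda* = (7.6892)


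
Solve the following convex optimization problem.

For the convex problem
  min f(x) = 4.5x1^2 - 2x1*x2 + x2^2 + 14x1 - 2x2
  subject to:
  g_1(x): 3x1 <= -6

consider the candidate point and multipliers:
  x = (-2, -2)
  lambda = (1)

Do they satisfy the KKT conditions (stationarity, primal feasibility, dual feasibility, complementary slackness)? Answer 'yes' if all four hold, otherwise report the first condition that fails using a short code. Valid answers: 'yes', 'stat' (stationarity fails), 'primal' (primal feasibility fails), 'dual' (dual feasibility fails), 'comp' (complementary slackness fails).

Gradient of f: grad f(x) = Q x + c = (0, -2)
Constraint values g_i(x) = a_i^T x - b_i:
  g_1((-2, -2)) = 0
Stationarity residual: grad f(x) + sum_i lambda_i a_i = (3, -2)
  -> stationarity FAILS
Primal feasibility (all g_i <= 0): OK
Dual feasibility (all lambda_i >= 0): OK
Complementary slackness (lambda_i * g_i(x) = 0 for all i): OK

Verdict: the first failing condition is stationarity -> stat.

stat


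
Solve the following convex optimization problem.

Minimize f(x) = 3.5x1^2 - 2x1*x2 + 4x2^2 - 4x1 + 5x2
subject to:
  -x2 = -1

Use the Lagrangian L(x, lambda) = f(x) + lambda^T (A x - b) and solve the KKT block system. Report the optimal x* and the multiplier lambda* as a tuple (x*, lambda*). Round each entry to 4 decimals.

Form the Lagrangian:
  L(x, lambda) = (1/2) x^T Q x + c^T x + lambda^T (A x - b)
Stationarity (grad_x L = 0): Q x + c + A^T lambda = 0.
Primal feasibility: A x = b.

This gives the KKT block system:
  [ Q   A^T ] [ x     ]   [-c ]
  [ A    0  ] [ lambda ] = [ b ]

Solving the linear system:
  x*      = (0.8571, 1)
  lambda* = (11.2857)
  f(x*)   = 6.4286

x* = (0.8571, 1), lambda* = (11.2857)


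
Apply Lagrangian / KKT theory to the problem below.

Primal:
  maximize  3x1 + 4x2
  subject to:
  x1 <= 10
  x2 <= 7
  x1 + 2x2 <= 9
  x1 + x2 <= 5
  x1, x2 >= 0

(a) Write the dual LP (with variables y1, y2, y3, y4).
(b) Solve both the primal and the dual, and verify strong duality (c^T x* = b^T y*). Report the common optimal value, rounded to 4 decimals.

The standard primal-dual pair for 'max c^T x s.t. A x <= b, x >= 0' is:
  Dual:  min b^T y  s.t.  A^T y >= c,  y >= 0.

So the dual LP is:
  minimize  10y1 + 7y2 + 9y3 + 5y4
  subject to:
    y1 + y3 + y4 >= 3
    y2 + 2y3 + y4 >= 4
    y1, y2, y3, y4 >= 0

Solving the primal: x* = (1, 4).
  primal value c^T x* = 19.
Solving the dual: y* = (0, 0, 1, 2).
  dual value b^T y* = 19.
Strong duality: c^T x* = b^T y*. Confirmed.

19


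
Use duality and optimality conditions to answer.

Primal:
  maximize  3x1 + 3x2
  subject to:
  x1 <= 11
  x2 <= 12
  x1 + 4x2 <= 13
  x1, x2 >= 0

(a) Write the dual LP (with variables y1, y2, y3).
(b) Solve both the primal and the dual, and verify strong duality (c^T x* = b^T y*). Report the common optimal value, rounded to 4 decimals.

The standard primal-dual pair for 'max c^T x s.t. A x <= b, x >= 0' is:
  Dual:  min b^T y  s.t.  A^T y >= c,  y >= 0.

So the dual LP is:
  minimize  11y1 + 12y2 + 13y3
  subject to:
    y1 + y3 >= 3
    y2 + 4y3 >= 3
    y1, y2, y3 >= 0

Solving the primal: x* = (11, 0.5).
  primal value c^T x* = 34.5.
Solving the dual: y* = (2.25, 0, 0.75).
  dual value b^T y* = 34.5.
Strong duality: c^T x* = b^T y*. Confirmed.

34.5


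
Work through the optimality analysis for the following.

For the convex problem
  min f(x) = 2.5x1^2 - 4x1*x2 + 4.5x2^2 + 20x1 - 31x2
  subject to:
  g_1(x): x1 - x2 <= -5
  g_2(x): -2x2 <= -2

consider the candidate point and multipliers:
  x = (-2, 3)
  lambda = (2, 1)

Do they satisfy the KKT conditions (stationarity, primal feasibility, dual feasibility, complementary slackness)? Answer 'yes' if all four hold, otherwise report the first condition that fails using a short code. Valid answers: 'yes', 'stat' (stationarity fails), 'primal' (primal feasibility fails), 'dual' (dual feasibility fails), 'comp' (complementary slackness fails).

Gradient of f: grad f(x) = Q x + c = (-2, 4)
Constraint values g_i(x) = a_i^T x - b_i:
  g_1((-2, 3)) = 0
  g_2((-2, 3)) = -4
Stationarity residual: grad f(x) + sum_i lambda_i a_i = (0, 0)
  -> stationarity OK
Primal feasibility (all g_i <= 0): OK
Dual feasibility (all lambda_i >= 0): OK
Complementary slackness (lambda_i * g_i(x) = 0 for all i): FAILS

Verdict: the first failing condition is complementary_slackness -> comp.

comp


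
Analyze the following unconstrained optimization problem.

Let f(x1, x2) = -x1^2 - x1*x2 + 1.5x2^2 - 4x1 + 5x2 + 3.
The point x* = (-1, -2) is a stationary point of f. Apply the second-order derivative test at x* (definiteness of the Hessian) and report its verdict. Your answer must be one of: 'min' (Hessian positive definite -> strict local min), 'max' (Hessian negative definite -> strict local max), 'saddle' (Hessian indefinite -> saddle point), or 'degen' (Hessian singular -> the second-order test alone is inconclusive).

Compute the Hessian H = grad^2 f:
  H = [[-2, -1], [-1, 3]]
Verify stationarity: grad f(x*) = H x* + g = (0, 0).
Eigenvalues of H: -2.1926, 3.1926.
Eigenvalues have mixed signs, so H is indefinite -> x* is a saddle point.

saddle


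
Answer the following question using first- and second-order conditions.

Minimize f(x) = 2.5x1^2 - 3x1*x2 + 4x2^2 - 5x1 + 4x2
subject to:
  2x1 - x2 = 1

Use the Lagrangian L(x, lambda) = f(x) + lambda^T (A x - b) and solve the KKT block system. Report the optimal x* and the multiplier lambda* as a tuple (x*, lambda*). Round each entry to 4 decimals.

Form the Lagrangian:
  L(x, lambda) = (1/2) x^T Q x + c^T x + lambda^T (A x - b)
Stationarity (grad_x L = 0): Q x + c + A^T lambda = 0.
Primal feasibility: A x = b.

This gives the KKT block system:
  [ Q   A^T ] [ x     ]   [-c ]
  [ A    0  ] [ lambda ] = [ b ]

Solving the linear system:
  x*      = (0.4, -0.2)
  lambda* = (1.2)
  f(x*)   = -2

x* = (0.4, -0.2), lambda* = (1.2)


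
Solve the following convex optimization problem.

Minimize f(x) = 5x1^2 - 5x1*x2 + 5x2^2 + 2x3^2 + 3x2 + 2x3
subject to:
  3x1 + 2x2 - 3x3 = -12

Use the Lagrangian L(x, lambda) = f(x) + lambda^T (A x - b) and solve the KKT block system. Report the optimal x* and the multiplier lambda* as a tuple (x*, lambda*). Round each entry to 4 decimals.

Form the Lagrangian:
  L(x, lambda) = (1/2) x^T Q x + c^T x + lambda^T (A x - b)
Stationarity (grad_x L = 0): Q x + c + A^T lambda = 0.
Primal feasibility: A x = b.

This gives the KKT block system:
  [ Q   A^T ] [ x     ]   [-c ]
  [ A    0  ] [ lambda ] = [ b ]

Solving the linear system:
  x*      = (-1.5491, -1.5805, 1.3972)
  lambda* = (2.5296)
  f(x*)   = 14.2042

x* = (-1.5491, -1.5805, 1.3972), lambda* = (2.5296)


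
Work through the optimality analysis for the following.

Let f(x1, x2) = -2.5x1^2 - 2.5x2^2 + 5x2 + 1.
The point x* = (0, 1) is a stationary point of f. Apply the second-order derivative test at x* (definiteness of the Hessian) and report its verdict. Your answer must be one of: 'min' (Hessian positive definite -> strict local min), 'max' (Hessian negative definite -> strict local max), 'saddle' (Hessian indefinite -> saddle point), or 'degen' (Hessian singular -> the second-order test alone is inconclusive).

Compute the Hessian H = grad^2 f:
  H = [[-5, 0], [0, -5]]
Verify stationarity: grad f(x*) = H x* + g = (0, 0).
Eigenvalues of H: -5, -5.
Both eigenvalues < 0, so H is negative definite -> x* is a strict local max.

max


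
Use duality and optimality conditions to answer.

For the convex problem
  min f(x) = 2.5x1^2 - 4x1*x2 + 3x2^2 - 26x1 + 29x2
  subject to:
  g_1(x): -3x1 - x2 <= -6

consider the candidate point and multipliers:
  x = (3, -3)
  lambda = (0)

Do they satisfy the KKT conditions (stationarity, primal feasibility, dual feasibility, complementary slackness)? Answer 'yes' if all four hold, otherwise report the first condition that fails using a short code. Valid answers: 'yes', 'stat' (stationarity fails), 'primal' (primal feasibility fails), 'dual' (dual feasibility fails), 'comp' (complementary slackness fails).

Gradient of f: grad f(x) = Q x + c = (1, -1)
Constraint values g_i(x) = a_i^T x - b_i:
  g_1((3, -3)) = 0
Stationarity residual: grad f(x) + sum_i lambda_i a_i = (1, -1)
  -> stationarity FAILS
Primal feasibility (all g_i <= 0): OK
Dual feasibility (all lambda_i >= 0): OK
Complementary slackness (lambda_i * g_i(x) = 0 for all i): OK

Verdict: the first failing condition is stationarity -> stat.

stat


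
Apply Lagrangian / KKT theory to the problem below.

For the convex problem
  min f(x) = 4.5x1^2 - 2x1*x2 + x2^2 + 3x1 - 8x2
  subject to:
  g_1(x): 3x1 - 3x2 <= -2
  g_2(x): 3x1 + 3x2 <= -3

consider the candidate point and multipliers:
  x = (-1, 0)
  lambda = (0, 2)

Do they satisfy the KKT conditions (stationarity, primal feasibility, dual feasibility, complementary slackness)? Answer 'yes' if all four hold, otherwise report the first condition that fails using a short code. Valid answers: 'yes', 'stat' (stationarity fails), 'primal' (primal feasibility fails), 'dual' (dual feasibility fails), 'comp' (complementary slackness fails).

Gradient of f: grad f(x) = Q x + c = (-6, -6)
Constraint values g_i(x) = a_i^T x - b_i:
  g_1((-1, 0)) = -1
  g_2((-1, 0)) = 0
Stationarity residual: grad f(x) + sum_i lambda_i a_i = (0, 0)
  -> stationarity OK
Primal feasibility (all g_i <= 0): OK
Dual feasibility (all lambda_i >= 0): OK
Complementary slackness (lambda_i * g_i(x) = 0 for all i): OK

Verdict: yes, KKT holds.

yes


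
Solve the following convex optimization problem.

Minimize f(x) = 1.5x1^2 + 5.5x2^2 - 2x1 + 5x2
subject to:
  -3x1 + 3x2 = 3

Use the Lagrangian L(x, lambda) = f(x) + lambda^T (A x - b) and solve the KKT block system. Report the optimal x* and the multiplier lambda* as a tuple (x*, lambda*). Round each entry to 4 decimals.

Form the Lagrangian:
  L(x, lambda) = (1/2) x^T Q x + c^T x + lambda^T (A x - b)
Stationarity (grad_x L = 0): Q x + c + A^T lambda = 0.
Primal feasibility: A x = b.

This gives the KKT block system:
  [ Q   A^T ] [ x     ]   [-c ]
  [ A    0  ] [ lambda ] = [ b ]

Solving the linear system:
  x*      = (-1, 0)
  lambda* = (-1.6667)
  f(x*)   = 3.5

x* = (-1, 0), lambda* = (-1.6667)


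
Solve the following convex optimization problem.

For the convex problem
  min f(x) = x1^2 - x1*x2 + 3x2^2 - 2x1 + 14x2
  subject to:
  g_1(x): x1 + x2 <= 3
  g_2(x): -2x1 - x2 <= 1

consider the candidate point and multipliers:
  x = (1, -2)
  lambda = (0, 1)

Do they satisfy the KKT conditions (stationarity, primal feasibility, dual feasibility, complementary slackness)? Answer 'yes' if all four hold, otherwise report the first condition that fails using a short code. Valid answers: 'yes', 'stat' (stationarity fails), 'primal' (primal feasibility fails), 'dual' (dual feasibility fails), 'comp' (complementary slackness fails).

Gradient of f: grad f(x) = Q x + c = (2, 1)
Constraint values g_i(x) = a_i^T x - b_i:
  g_1((1, -2)) = -4
  g_2((1, -2)) = -1
Stationarity residual: grad f(x) + sum_i lambda_i a_i = (0, 0)
  -> stationarity OK
Primal feasibility (all g_i <= 0): OK
Dual feasibility (all lambda_i >= 0): OK
Complementary slackness (lambda_i * g_i(x) = 0 for all i): FAILS

Verdict: the first failing condition is complementary_slackness -> comp.

comp


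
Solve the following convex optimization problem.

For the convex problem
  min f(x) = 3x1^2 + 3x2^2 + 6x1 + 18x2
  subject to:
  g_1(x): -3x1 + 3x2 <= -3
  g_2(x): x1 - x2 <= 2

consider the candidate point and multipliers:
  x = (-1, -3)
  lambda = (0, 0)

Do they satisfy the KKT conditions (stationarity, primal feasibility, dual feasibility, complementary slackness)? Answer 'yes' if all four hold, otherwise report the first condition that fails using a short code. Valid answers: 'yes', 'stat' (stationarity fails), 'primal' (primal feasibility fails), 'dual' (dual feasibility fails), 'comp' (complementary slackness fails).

Gradient of f: grad f(x) = Q x + c = (0, 0)
Constraint values g_i(x) = a_i^T x - b_i:
  g_1((-1, -3)) = -3
  g_2((-1, -3)) = 0
Stationarity residual: grad f(x) + sum_i lambda_i a_i = (0, 0)
  -> stationarity OK
Primal feasibility (all g_i <= 0): OK
Dual feasibility (all lambda_i >= 0): OK
Complementary slackness (lambda_i * g_i(x) = 0 for all i): OK

Verdict: yes, KKT holds.

yes


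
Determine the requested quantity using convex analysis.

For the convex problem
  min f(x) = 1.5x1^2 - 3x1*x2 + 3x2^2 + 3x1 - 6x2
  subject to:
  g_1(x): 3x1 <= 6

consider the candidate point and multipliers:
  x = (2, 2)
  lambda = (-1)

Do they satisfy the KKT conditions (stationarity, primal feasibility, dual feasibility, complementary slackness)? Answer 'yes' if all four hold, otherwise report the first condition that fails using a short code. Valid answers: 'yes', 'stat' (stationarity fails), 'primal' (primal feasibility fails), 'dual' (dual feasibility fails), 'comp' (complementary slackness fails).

Gradient of f: grad f(x) = Q x + c = (3, 0)
Constraint values g_i(x) = a_i^T x - b_i:
  g_1((2, 2)) = 0
Stationarity residual: grad f(x) + sum_i lambda_i a_i = (0, 0)
  -> stationarity OK
Primal feasibility (all g_i <= 0): OK
Dual feasibility (all lambda_i >= 0): FAILS
Complementary slackness (lambda_i * g_i(x) = 0 for all i): OK

Verdict: the first failing condition is dual_feasibility -> dual.

dual


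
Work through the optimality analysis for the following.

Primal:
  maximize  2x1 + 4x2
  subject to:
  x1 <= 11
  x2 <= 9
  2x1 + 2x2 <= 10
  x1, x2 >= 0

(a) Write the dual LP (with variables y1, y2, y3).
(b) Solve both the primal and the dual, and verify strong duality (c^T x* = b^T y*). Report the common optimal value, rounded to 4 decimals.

The standard primal-dual pair for 'max c^T x s.t. A x <= b, x >= 0' is:
  Dual:  min b^T y  s.t.  A^T y >= c,  y >= 0.

So the dual LP is:
  minimize  11y1 + 9y2 + 10y3
  subject to:
    y1 + 2y3 >= 2
    y2 + 2y3 >= 4
    y1, y2, y3 >= 0

Solving the primal: x* = (0, 5).
  primal value c^T x* = 20.
Solving the dual: y* = (0, 0, 2).
  dual value b^T y* = 20.
Strong duality: c^T x* = b^T y*. Confirmed.

20


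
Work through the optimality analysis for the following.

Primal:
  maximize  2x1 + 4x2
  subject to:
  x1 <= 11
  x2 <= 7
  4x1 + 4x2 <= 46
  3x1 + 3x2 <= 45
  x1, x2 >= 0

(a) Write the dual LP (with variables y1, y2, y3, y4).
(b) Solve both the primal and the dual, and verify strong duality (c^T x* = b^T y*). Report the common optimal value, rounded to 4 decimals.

The standard primal-dual pair for 'max c^T x s.t. A x <= b, x >= 0' is:
  Dual:  min b^T y  s.t.  A^T y >= c,  y >= 0.

So the dual LP is:
  minimize  11y1 + 7y2 + 46y3 + 45y4
  subject to:
    y1 + 4y3 + 3y4 >= 2
    y2 + 4y3 + 3y4 >= 4
    y1, y2, y3, y4 >= 0

Solving the primal: x* = (4.5, 7).
  primal value c^T x* = 37.
Solving the dual: y* = (0, 2, 0.5, 0).
  dual value b^T y* = 37.
Strong duality: c^T x* = b^T y*. Confirmed.

37
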